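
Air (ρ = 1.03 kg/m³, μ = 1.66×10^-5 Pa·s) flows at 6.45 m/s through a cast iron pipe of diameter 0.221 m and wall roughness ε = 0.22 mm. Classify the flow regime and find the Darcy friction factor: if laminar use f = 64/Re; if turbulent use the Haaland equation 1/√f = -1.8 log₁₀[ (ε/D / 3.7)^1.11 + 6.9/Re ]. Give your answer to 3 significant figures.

Re = ρVD/μ = 1.03·6.45·0.221/1.66e-05 = 8.845e+04.
Re > 4000 → turbulent. ε/D = 0.00022/0.221 = 0.000995; Haaland: 1/√f = -1.8 log₁₀[0.000109 + 7.8e-05] = 6.711, so f = 0.0222.

f ≈ 0.0222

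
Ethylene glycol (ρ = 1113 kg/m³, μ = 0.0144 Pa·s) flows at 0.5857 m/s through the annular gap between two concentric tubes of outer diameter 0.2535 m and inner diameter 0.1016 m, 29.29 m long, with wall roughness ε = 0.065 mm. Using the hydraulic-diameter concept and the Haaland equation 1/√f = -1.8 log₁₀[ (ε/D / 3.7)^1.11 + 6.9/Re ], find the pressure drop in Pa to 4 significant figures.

Hydraulic diameter D_h = 4A/P = D_o - D_i = 0.2535 - 0.1016 = 0.1519 m.
Re = ρVD_h/μ = 1113·0.5857·0.1519/0.0144 = 6876.
ε/D_h = 6.5e-05/0.1519 = 0.000428; Haaland gives 1/√f = -1.8 log₁₀[4.27e-05+0.001] = 5.365, so f = 0.03475.
ΔP = f(L/D_h)(ρV²/2) = 0.03475·29.29/0.1519·190.9 = 1279 Pa.

ΔP ≈ 1279 Pa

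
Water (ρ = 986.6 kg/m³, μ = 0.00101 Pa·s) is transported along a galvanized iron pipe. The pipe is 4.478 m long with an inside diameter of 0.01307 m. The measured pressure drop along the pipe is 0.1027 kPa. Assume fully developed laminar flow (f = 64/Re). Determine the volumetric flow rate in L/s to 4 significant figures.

For laminar flow, f = 64/Re with Re = ρVD/μ, so Darcy-Weisbach reduces to ΔP = 32μLV/D². Solving for V: V = ΔP·D²/(32μL) = 102.7·(0.01307)²/(32·0.00101·4.478) = 0.1212 m/s.
Check: Re = ρVD/μ = 986.6·0.1212·0.01307/0.00101 = 1548 < 2300, so the laminar assumption holds.
Q = V·A = 0.1212·(π/4·0.01307²) = 1.626e-05 m³/s = 0.01626 L/s.

Q ≈ 0.01626 L/s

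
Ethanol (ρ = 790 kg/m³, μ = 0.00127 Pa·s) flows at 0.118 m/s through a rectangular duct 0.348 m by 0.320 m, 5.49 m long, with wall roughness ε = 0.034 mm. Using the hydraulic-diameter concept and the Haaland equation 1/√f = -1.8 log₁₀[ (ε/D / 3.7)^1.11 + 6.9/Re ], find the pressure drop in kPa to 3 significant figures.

Hydraulic diameter D_h = 4A/P = 4·(0.348·0.32)/(2·(0.348+0.32)) = 0.4454/1.336 = 0.3334 m.
Re = ρVD_h/μ = 790·0.118·0.3334/0.00127 = 2.447e+04.
ε/D_h = 3.4e-05/0.3334 = 0.000102; Haaland gives 1/√f = -1.8 log₁₀[8.68e-06+0.000282] = 6.366, so f = 0.02468.
ΔP = f(L/D_h)(ρV²/2) = 0.02468·5.49/0.3334·5.5 = 2.235 Pa.
ΔP = 0.00223 kPa.

ΔP ≈ 0.00223 kPa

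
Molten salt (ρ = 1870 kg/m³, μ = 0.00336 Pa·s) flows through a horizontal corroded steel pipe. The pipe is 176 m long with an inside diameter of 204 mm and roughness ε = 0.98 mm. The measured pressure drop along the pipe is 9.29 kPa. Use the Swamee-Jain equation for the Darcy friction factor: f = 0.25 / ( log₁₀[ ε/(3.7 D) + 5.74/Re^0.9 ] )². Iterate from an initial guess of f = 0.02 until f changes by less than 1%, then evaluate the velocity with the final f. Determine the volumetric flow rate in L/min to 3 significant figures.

Q ≈ 1180 L/min

Rearranging Darcy-Weisbach: V = √(2·ΔP·D/(f·L·ρ)). With ε/D = 0.00098/0.204 = 0.0048, iterate starting from f = 0.02:
  f = 0.02 → V = √(2·9290·0.204/(0.02·176·1870)) = 0.7588 m/s; Re = ρVD/μ = 8.615e+04; f → 0.03139
  f = 0.03139 → V = 0.6057 m/s; Re = 6.877e+04; f → 0.03169
Converged (Δf/f < 1%). With the final f = 0.03169: V = √(2·9290·0.204/(0.03169·176·1870)) = 0.6029 m/s.
Q = V·A = 0.6029·(π/4·0.204²) = 0.01971 m³/s = 1180 L/min.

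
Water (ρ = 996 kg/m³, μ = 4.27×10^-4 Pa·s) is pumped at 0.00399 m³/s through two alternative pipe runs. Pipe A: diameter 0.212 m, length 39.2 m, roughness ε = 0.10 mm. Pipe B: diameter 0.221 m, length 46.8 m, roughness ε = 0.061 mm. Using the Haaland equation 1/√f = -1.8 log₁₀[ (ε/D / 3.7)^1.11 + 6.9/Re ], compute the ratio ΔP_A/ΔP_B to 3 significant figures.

Pipe A: V = Q/A = 0.00399/0.0353 = 0.113 m/s; Re = 5.59e+04; ε/D = 0.000472; Haaland → f = 0.02175; ΔP_A = f(L/D)(ρV²/2) = 25.59 Pa.
Pipe B: V = Q/A = 0.00399/0.03836 = 0.104 m/s; Re = 5.362e+04; ε/D = 0.000276; Haaland → f = 0.02126; ΔP_B = f(L/D)(ρV²/2) = 24.26 Pa.
ΔP_A/ΔP_B = 25.59/24.26 = 1.05.

ΔP_A/ΔP_B ≈ 1.05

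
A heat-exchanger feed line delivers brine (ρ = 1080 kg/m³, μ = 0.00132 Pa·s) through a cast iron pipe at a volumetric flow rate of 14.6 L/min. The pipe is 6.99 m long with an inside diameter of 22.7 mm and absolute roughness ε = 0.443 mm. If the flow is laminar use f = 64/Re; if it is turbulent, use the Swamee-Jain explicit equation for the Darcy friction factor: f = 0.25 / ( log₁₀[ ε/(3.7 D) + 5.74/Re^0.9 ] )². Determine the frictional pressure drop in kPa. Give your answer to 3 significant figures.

ΔP ≈ 3.16 kPa

Q = 14.6 L/min = 14.6/60000 = 0.0002433 m³/s.
Cross-sectional area A = πD²/4 = π(0.0227)²/4 = 0.0004047 m²; mean velocity V = Q/A = 0.0002433/0.0004047 = 0.6013 m/s.
Reynolds number Re = ρVD/μ = 1080 · 0.6013 · 0.0227 / 0.00132 = 1.117e+04.
Re > 4000 → turbulent. Relative roughness ε/D = 0.000443/0.0227 = 0.0195. Swamee-Jain: f = 0.25/(log₁₀[0.0195/3.7 + 5.74/1.117e+04^0.9])² = 0.25/(log₁₀[0.00527 + 0.00131])² = 0.25/(-2.182)² = 0.05252.
Darcy-Weisbach: ΔP = f(L/D)(ρV²/2) = 0.05252·(6.99/0.0227)·(1080·0.6013²/2) = 0.05252·307.9·195.2 = 3157 Pa.
ΔP = 3157 Pa = 3.16 kPa.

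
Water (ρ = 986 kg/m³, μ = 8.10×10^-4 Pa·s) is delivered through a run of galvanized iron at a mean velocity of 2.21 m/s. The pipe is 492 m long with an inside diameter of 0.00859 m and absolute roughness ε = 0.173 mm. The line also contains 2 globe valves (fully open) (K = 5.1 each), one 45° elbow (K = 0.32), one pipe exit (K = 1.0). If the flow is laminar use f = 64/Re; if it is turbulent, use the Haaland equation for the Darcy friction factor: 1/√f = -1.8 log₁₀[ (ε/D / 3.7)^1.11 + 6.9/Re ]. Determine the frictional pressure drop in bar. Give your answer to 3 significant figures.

ΔP ≈ 69.9 bar

Reynolds number Re = ρVD/μ = 986 · 2.21 · 0.00859 / 0.00081 = 2.311e+04.
Re > 4000 → turbulent. Relative roughness ε/D = 0.000173/0.00859 = 0.0201. Haaland: 1/√f = -1.8 log₁₀[(0.0201/3.7)^1.11 + 6.9/2.311e+04] = -1.8 log₁₀[0.00307 + 0.000299] = 4.451, so f = 0.05047.
Total minor-loss coefficient ΣK = 2·5.1 + 1·0.32 + 1·1 = 11.5.
ΔP = [f·L/D + ΣK]·(ρV²/2) = [0.05047·492/0.00859 + 11.5]·(986·2.21²/2) = [2891 + 11.5]·2408 = 6.989e+06 Pa.
ΔP = 6.989e+06 Pa = 69.9 bar.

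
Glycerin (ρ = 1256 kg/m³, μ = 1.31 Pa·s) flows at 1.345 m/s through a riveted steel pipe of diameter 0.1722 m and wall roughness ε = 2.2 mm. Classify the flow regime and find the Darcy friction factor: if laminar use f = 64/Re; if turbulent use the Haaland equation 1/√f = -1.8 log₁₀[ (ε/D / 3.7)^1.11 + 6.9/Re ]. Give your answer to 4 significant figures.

f ≈ 0.2882

Re = ρVD/μ = 1256·1.345·0.1722/1.31 = 222.1.
Re < 2300 → laminar, so f = 64/Re = 0.2882 (roughness is irrelevant in laminar flow).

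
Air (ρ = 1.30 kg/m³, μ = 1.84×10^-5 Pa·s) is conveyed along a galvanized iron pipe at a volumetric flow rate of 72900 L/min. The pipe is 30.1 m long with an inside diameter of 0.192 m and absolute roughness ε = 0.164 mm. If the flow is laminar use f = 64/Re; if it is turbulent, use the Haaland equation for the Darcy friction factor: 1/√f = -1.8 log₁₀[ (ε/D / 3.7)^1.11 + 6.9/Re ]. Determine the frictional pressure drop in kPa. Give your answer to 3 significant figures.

Q = 72900 L/min = 72900/60000 = 1.215 m³/s.
Cross-sectional area A = πD²/4 = π(0.192)²/4 = 0.02895 m²; mean velocity V = Q/A = 1.215/0.02895 = 41.96 m/s.
Reynolds number Re = ρVD/μ = 1.3 · 41.96 · 0.192 / 1.84e-05 = 5.693e+05.
Re > 4000 → turbulent. Relative roughness ε/D = 0.000164/0.192 = 0.000854. Haaland: 1/√f = -1.8 log₁₀[(0.000854/3.7)^1.11 + 6.9/5.693e+05] = -1.8 log₁₀[9.19e-05 + 1.21e-05] = 7.169, so f = 0.01946.
Darcy-Weisbach: ΔP = f(L/D)(ρV²/2) = 0.01946·(30.1/0.192)·(1.3·41.96²/2) = 0.01946·156.8·1145 = 3491 Pa.
ΔP = 3491 Pa = 3.49 kPa.

ΔP ≈ 3.49 kPa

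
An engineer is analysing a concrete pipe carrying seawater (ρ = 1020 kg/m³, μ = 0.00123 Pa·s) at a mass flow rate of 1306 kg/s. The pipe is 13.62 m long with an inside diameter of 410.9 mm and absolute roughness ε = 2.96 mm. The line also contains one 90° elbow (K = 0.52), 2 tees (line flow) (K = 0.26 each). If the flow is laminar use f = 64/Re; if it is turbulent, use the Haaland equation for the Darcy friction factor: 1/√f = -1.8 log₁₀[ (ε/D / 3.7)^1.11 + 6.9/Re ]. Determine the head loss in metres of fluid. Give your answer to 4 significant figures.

A = πD²/4 = π(0.4109)²/4 = 0.1326 m²; mean velocity V = ṁ/(ρA) = 1306/(1020 · 0.1326) = 9.656 m/s.
Reynolds number Re = ρVD/μ = 1020 · 9.656 · 0.4109 / 0.00123 = 3.29e+06.
Re > 4000 → turbulent. Relative roughness ε/D = 0.00296/0.4109 = 0.0072. Haaland: 1/√f = -1.8 log₁₀[(0.0072/3.7)^1.11 + 6.9/3.29e+06] = -1.8 log₁₀[0.00098 + 2.1e-06] = 5.414, so f = 0.03411.
Total minor-loss coefficient ΣK = 1·0.52 + 2·0.26 = 1.04.
ΔP = [f·L/D + ΣK]·(ρV²/2) = [0.03411·13.62/0.4109 + 1.04]·(1020·9.656²/2) = [1.131 + 1.04]·4.755e+04 = 1.032e+05 Pa.
Head loss h_f = ΔP/(ρg) = 1.032e+05/(1020·9.81) = 10.32 m.

h_f ≈ 10.32 m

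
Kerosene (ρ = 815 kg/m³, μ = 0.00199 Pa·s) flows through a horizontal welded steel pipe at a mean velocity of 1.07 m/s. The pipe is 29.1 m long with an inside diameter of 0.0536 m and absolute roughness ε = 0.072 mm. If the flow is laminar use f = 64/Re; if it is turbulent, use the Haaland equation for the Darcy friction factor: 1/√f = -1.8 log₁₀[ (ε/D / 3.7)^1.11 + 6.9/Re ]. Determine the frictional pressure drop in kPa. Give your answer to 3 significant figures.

ΔP ≈ 6.96 kPa

Reynolds number Re = ρVD/μ = 815 · 1.07 · 0.0536 / 0.00199 = 2.349e+04.
Re > 4000 → turbulent. Relative roughness ε/D = 7.2e-05/0.0536 = 0.00134. Haaland: 1/√f = -1.8 log₁₀[(0.00134/3.7)^1.11 + 6.9/2.349e+04] = -1.8 log₁₀[0.000152 + 0.000294] = 6.032, so f = 0.02749.
Darcy-Weisbach: ΔP = f(L/D)(ρV²/2) = 0.02749·(29.1/0.0536)·(815·1.07²/2) = 0.02749·542.9·466.5 = 6962 Pa.
ΔP = 6962 Pa = 6.96 kPa.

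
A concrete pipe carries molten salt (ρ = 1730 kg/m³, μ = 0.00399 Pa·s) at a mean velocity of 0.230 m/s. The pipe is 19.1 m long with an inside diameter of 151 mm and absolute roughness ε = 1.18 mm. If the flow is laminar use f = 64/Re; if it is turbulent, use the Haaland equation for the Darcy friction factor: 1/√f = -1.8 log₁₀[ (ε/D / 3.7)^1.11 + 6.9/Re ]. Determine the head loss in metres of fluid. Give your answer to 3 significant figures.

h_f ≈ 0.0133 m

Reynolds number Re = ρVD/μ = 1730 · 0.23 · 0.151 / 0.00399 = 1.506e+04.
Re > 4000 → turbulent. Relative roughness ε/D = 0.00118/0.151 = 0.00781. Haaland: 1/√f = -1.8 log₁₀[(0.00781/3.7)^1.11 + 6.9/1.506e+04] = -1.8 log₁₀[0.00107 + 0.000458] = 5.067, so f = 0.03895.
Darcy-Weisbach: ΔP = f(L/D)(ρV²/2) = 0.03895·(19.1/0.151)·(1730·0.23²/2) = 0.03895·126.5·45.76 = 225.4 Pa.
Head loss h_f = ΔP/(ρg) = 225.4/(1730·9.81) = 0.0133 m.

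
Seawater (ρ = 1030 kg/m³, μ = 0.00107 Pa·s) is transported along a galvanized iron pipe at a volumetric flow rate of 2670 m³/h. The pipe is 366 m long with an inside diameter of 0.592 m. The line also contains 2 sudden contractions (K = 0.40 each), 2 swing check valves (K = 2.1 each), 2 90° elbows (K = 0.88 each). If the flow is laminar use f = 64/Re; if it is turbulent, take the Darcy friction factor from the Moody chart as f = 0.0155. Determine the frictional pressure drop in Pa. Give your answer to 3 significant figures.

ΔP ≈ 61100 Pa

Q = 2670 m³/h = 2670/3600 = 0.7417 m³/s.
Cross-sectional area A = πD²/4 = π(0.592)²/4 = 0.2753 m²; mean velocity V = Q/A = 0.7417/0.2753 = 2.694 m/s.
Reynolds number Re = ρVD/μ = 1030 · 2.694 · 0.592 / 0.00107 = 1.536e+06.
Re > 4000 → turbulent; use the Moody-chart value f = 0.0155.
Total minor-loss coefficient ΣK = 2·0.4 + 2·2.1 + 2·0.88 = 6.76.
ΔP = [f·L/D + ΣK]·(ρV²/2) = [0.0155·366/0.592 + 6.76]·(1030·2.694²/2) = [9.583 + 6.76]·3739 = 6.111e+04 Pa.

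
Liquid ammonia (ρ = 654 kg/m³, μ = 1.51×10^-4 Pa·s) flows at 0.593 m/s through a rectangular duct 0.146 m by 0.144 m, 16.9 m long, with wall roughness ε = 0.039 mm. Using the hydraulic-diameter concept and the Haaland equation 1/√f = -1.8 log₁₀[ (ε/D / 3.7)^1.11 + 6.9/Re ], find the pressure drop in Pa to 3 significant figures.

ΔP ≈ 218 Pa

Hydraulic diameter D_h = 4A/P = 4·(0.146·0.144)/(2·(0.146+0.144)) = 0.0841/0.58 = 0.145 m.
Re = ρVD_h/μ = 654·0.593·0.145/0.000151 = 3.724e+05.
ε/D_h = 3.9e-05/0.145 = 0.000269; Haaland gives 1/√f = -1.8 log₁₀[2.55e-05+1.85e-05] = 7.842, so f = 0.01626.
ΔP = f(L/D_h)(ρV²/2) = 0.01626·16.9/0.145·115 = 218 Pa.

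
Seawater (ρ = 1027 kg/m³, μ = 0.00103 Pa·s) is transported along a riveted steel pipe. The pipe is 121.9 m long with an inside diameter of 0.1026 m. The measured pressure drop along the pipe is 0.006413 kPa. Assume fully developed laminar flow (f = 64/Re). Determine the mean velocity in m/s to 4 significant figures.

V ≈ 0.01680 m/s

For laminar flow, f = 64/Re with Re = ρVD/μ, so Darcy-Weisbach reduces to ΔP = 32μLV/D². Solving for V: V = ΔP·D²/(32μL) = 6.413·(0.1026)²/(32·0.00103·121.9) = 0.0168 m/s.
Check: Re = ρVD/μ = 1027·0.0168·0.1026/0.00103 = 1719 < 2300, so the laminar assumption holds.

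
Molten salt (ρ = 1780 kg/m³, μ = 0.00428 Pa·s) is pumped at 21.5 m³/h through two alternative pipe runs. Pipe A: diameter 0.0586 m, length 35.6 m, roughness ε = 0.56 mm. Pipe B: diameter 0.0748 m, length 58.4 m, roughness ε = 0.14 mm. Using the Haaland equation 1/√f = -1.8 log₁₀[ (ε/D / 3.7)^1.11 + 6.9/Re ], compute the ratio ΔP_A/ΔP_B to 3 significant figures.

Pipe A: V = Q/A = 0.005972/0.002697 = 2.214 m/s; Re = 5.397e+04; ε/D = 0.00956; Haaland → f = 0.03845; ΔP_A = f(L/D)(ρV²/2) = 1.02e+05 Pa.
Pipe B: V = Q/A = 0.005972/0.004394 = 1.359 m/s; Re = 4.228e+04; ε/D = 0.00187; Haaland → f = 0.02643; ΔP_B = f(L/D)(ρV²/2) = 3.393e+04 Pa.
ΔP_A/ΔP_B = 1.02e+05/3.393e+04 = 3.01.

ΔP_A/ΔP_B ≈ 3.01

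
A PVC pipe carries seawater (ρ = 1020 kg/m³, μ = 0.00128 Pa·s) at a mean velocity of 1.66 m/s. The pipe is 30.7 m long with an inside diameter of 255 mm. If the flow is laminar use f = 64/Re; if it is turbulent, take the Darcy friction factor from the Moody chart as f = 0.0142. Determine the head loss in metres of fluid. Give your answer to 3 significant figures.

h_f ≈ 0.240 m

Reynolds number Re = ρVD/μ = 1020 · 1.66 · 0.255 / 0.00128 = 3.373e+05.
Re > 4000 → turbulent; use the Moody-chart value f = 0.0142.
Darcy-Weisbach: ΔP = f(L/D)(ρV²/2) = 0.0142·(30.7/0.255)·(1020·1.66²/2) = 0.0142·120.4·1405 = 2403 Pa.
Head loss h_f = ΔP/(ρg) = 2403/(1020·9.81) = 0.240 m.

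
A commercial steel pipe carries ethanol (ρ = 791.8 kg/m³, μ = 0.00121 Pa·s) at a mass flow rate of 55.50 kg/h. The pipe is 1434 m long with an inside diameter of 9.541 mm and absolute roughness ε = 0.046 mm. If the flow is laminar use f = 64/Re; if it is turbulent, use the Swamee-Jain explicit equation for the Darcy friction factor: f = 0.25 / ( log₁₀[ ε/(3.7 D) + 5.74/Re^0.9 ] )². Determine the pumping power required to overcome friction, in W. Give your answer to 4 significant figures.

ṁ = 55.50 kg/h = 55.50/3600 = 0.01542 kg/s.
A = πD²/4 = π(0.009541)²/4 = 7.15e-05 m²; mean velocity V = ṁ/(ρA) = 0.01542/(791.8 · 7.15e-05) = 0.2723 m/s.
Reynolds number Re = ρVD/μ = 791.8 · 0.2723 · 0.009541 / 0.00121 = 1700.
Re < 2300 → laminar flow, so f = 64/Re = 64/1700 = 0.03764 (the turbulent correlation is not needed).
Darcy-Weisbach: ΔP = f(L/D)(ρV²/2) = 0.03764·(1434/0.009541)·(791.8·0.2723²/2) = 0.03764·1.503e+05·29.36 = 1.661e+05 Pa.
Q = ṁ/ρ = 0.01542/791.8 = 1.947e-05 m³/s.
Pumping power P = QΔP = 1.947e-05·1.661e+05 = 3.2342 W = 3.234 W.

P ≈ 3.234 W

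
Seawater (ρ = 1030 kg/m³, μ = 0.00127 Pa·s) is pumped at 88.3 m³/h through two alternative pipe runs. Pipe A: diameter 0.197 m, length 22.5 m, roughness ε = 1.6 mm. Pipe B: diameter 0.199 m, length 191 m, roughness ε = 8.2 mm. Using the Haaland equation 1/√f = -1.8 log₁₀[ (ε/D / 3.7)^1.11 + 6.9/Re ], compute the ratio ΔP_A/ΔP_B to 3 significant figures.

Pipe A: V = Q/A = 0.02453/0.03048 = 0.8047 m/s; Re = 1.286e+05; ε/D = 0.00812; Haaland → f = 0.03594; ΔP_A = f(L/D)(ρV²/2) = 1369 Pa.
Pipe B: V = Q/A = 0.02453/0.0311 = 0.7886 m/s; Re = 1.273e+05; ε/D = 0.0412; Haaland → f = 0.06587; ΔP_B = f(L/D)(ρV²/2) = 2.025e+04 Pa.
ΔP_A/ΔP_B = 1369/2.025e+04 = 0.0676.

ΔP_A/ΔP_B ≈ 0.0676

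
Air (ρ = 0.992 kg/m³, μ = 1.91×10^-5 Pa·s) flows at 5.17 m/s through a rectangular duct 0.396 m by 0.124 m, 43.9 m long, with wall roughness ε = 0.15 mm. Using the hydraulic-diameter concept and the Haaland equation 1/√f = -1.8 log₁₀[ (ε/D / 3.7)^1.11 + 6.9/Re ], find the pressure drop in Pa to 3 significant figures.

ΔP ≈ 71.2 Pa

Hydraulic diameter D_h = 4A/P = 4·(0.396·0.124)/(2·(0.396+0.124)) = 0.1964/1.04 = 0.1889 m.
Re = ρVD_h/μ = 0.992·5.17·0.1889/1.91e-05 = 5.071e+04.
ε/D_h = 0.00015/0.1889 = 0.000794; Haaland gives 1/√f = -1.8 log₁₀[8.48e-05+0.000136] = 6.581, so f = 0.02309.
ΔP = f(L/D_h)(ρV²/2) = 0.02309·43.9/0.1889·13.26 = 71.16 Pa.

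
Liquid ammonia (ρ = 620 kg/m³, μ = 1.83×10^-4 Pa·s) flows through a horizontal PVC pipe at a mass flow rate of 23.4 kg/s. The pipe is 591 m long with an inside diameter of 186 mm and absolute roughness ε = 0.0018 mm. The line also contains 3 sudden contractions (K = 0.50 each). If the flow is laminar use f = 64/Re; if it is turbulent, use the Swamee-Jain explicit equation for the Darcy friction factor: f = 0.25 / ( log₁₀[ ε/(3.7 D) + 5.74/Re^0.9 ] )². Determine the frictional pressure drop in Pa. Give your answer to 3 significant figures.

A = πD²/4 = π(0.186)²/4 = 0.02717 m²; mean velocity V = ṁ/(ρA) = 23.4/(620 · 0.02717) = 1.389 m/s.
Reynolds number Re = ρVD/μ = 620 · 1.389 · 0.186 / 0.000183 = 8.753e+05.
Re > 4000 → turbulent. Relative roughness ε/D = 1.8e-06/0.186 = 9.68e-06. Swamee-Jain: f = 0.25/(log₁₀[9.68e-06/3.7 + 5.74/8.753e+05^0.9])² = 0.25/(log₁₀[2.62e-06 + 2.58e-05])² = 0.25/(-4.547)² = 0.01209.
Total minor-loss coefficient ΣK = 3·0.5 = 1.5.
ΔP = [f·L/D + ΣK]·(ρV²/2) = [0.01209·591/0.186 + 1.5]·(620·1.389²/2) = [38.42 + 1.5]·598.1 = 2.388e+04 Pa.

ΔP ≈ 23900 Pa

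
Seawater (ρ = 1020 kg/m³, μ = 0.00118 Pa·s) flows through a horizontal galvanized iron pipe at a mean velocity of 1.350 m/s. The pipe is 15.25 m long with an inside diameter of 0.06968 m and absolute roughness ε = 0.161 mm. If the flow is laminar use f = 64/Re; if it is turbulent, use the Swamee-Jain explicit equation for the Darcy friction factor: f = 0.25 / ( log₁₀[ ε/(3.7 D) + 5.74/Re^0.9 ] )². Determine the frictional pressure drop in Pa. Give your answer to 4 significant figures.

Reynolds number Re = ρVD/μ = 1020 · 1.35 · 0.06968 / 0.00118 = 8.131e+04.
Re > 4000 → turbulent. Relative roughness ε/D = 0.000161/0.06968 = 0.00231. Swamee-Jain: f = 0.25/(log₁₀[0.00231/3.7 + 5.74/8.131e+04^0.9])² = 0.25/(log₁₀[0.000624 + 0.000219])² = 0.25/(-3.074)² = 0.02645.
Darcy-Weisbach: ΔP = f(L/D)(ρV²/2) = 0.02645·(15.25/0.06968)·(1020·1.35²/2) = 0.02645·218.9·929.5 = 5381 Pa.

ΔP ≈ 5381 Pa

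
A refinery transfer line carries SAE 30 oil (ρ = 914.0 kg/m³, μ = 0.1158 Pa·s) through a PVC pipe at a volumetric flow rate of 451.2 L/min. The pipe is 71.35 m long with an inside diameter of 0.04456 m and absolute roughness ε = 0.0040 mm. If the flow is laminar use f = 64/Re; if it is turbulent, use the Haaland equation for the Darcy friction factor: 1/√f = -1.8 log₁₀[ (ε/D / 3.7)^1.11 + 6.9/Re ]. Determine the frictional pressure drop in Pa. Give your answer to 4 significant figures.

Q = 451.2 L/min = 451.2/60000 = 0.00752 m³/s.
Cross-sectional area A = πD²/4 = π(0.04456)²/4 = 0.001559 m²; mean velocity V = Q/A = 0.00752/0.001559 = 4.822 m/s.
Reynolds number Re = ρVD/μ = 914 · 4.822 · 0.04456 / 0.116 = 1696.
Re < 2300 → laminar flow, so f = 64/Re = 64/1696 = 0.03774 (the turbulent correlation is not needed).
Darcy-Weisbach: ΔP = f(L/D)(ρV²/2) = 0.03774·(71.35/0.04456)·(914·4.822²/2) = 0.03774·1601·1.063e+04 = 6.421e+05 Pa.

ΔP ≈ 642100 Pa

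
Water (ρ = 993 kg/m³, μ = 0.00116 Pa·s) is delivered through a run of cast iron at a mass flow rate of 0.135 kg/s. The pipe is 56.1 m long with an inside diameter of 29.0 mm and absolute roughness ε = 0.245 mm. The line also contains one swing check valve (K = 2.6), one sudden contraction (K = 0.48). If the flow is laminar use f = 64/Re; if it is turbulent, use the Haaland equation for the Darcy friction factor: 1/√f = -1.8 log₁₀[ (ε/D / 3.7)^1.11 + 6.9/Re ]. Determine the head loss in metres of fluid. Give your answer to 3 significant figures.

A = πD²/4 = π(0.029)²/4 = 0.0006605 m²; mean velocity V = ṁ/(ρA) = 0.135/(993 · 0.0006605) = 0.2058 m/s.
Reynolds number Re = ρVD/μ = 993 · 0.2058 · 0.029 / 0.00116 = 5110.
Re > 4000 → turbulent. Relative roughness ε/D = 0.000245/0.029 = 0.00845. Haaland: 1/√f = -1.8 log₁₀[(0.00845/3.7)^1.11 + 6.9/5110] = -1.8 log₁₀[0.00117 + 0.00135] = 4.678, so f = 0.04571.
Total minor-loss coefficient ΣK = 1·2.6 + 1·0.48 = 3.08.
ΔP = [f·L/D + ΣK]·(ρV²/2) = [0.04571·56.1/0.029 + 3.08]·(993·0.2058²/2) = [88.42 + 3.08]·21.03 = 1925 Pa.
Head loss h_f = ΔP/(ρg) = 1925/(993·9.81) = 0.198 m.

h_f ≈ 0.198 m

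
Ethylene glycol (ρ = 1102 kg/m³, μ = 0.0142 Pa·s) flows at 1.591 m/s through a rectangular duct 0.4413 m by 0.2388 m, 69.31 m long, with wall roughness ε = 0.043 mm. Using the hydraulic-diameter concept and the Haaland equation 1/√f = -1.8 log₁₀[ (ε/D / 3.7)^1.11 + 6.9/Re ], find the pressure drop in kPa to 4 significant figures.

ΔP ≈ 6.974 kPa

Hydraulic diameter D_h = 4A/P = 4·(0.4413·0.2388)/(2·(0.4413+0.2388)) = 0.4215/1.36 = 0.3099 m.
Re = ρVD_h/μ = 1102·1.591·0.3099/0.0142 = 3.826e+04.
ε/D_h = 4.3e-05/0.3099 = 0.000139; Haaland gives 1/√f = -1.8 log₁₀[1.22e-05+0.00018] = 6.688, so f = 0.02236.
ΔP = f(L/D_h)(ρV²/2) = 0.02236·69.31/0.3099·1395 = 6974 Pa.
ΔP = 6.974 kPa.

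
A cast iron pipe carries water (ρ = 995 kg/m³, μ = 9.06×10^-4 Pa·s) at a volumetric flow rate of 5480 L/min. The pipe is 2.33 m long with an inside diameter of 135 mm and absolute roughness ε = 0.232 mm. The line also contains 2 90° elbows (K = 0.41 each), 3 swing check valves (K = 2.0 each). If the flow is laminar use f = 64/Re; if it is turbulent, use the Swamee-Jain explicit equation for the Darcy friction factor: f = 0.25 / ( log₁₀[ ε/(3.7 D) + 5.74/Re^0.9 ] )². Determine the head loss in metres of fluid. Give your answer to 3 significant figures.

h_f ≈ 15.0 m

Q = 5480 L/min = 5480/60000 = 0.09133 m³/s.
Cross-sectional area A = πD²/4 = π(0.135)²/4 = 0.01431 m²; mean velocity V = Q/A = 0.09133/0.01431 = 6.381 m/s.
Reynolds number Re = ρVD/μ = 995 · 6.381 · 0.135 / 0.000906 = 9.46e+05.
Re > 4000 → turbulent. Relative roughness ε/D = 0.000232/0.135 = 0.00172. Swamee-Jain: f = 0.25/(log₁₀[0.00172/3.7 + 5.74/9.46e+05^0.9])² = 0.25/(log₁₀[0.000464 + 2.4e-05])² = 0.25/(-3.311)² = 0.0228.
Total minor-loss coefficient ΣK = 2·0.41 + 3·2 = 6.82.
ΔP = [f·L/D + ΣK]·(ρV²/2) = [0.0228·2.33/0.135 + 6.82]·(995·6.381²/2) = [0.3936 + 6.82]·2.026e+04 = 1.461e+05 Pa.
Head loss h_f = ΔP/(ρg) = 1.461e+05/(995·9.81) = 15.0 m.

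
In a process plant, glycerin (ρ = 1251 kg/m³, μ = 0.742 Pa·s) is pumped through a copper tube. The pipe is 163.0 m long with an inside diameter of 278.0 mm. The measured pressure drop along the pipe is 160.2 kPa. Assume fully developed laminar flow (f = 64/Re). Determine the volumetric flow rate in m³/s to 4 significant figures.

For laminar flow, f = 64/Re with Re = ρVD/μ, so Darcy-Weisbach reduces to ΔP = 32μLV/D². Solving for V: V = ΔP·D²/(32μL) = 1.602e+05·(0.278)²/(32·0.742·163) = 3.199 m/s.
Check: Re = ρVD/μ = 1251·3.199·0.278/0.742 = 1499 < 2300, so the laminar assumption holds.
Q = V·A = 3.199·(π/4·0.278²) = 0.1942 m³/s = 0.1942 m³/s.

Q ≈ 0.1942 m³/s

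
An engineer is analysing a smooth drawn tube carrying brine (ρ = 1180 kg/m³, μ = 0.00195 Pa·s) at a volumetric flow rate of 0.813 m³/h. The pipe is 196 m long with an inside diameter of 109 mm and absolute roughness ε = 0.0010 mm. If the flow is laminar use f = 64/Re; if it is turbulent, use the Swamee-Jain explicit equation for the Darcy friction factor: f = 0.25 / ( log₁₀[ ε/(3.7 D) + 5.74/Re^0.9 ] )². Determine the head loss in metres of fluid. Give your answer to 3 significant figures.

h_f ≈ 0.00215 m

Q = 0.813 m³/h = 0.813/3600 = 0.0002258 m³/s.
Cross-sectional area A = πD²/4 = π(0.109)²/4 = 0.009331 m²; mean velocity V = Q/A = 0.0002258/0.009331 = 0.0242 m/s.
Reynolds number Re = ρVD/μ = 1180 · 0.0242 · 0.109 / 0.00195 = 1596.
Re < 2300 → laminar flow, so f = 64/Re = 64/1596 = 0.04009 (the turbulent correlation is not needed).
Darcy-Weisbach: ΔP = f(L/D)(ρV²/2) = 0.04009·(196/0.109)·(1180·0.0242²/2) = 0.04009·1798·0.3456 = 24.91 Pa.
Head loss h_f = ΔP/(ρg) = 24.91/(1180·9.81) = 0.00215 m.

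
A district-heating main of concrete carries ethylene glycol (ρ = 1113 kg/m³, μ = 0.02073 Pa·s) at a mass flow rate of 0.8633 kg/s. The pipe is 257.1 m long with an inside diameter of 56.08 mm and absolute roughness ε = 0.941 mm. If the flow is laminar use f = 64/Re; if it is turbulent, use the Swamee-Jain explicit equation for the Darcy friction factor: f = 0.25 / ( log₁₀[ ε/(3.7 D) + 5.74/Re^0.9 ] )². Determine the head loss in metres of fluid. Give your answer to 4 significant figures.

A = πD²/4 = π(0.05608)²/4 = 0.00247 m²; mean velocity V = ṁ/(ρA) = 0.8633/(1113 · 0.00247) = 0.314 m/s.
Reynolds number Re = ρVD/μ = 1113 · 0.314 · 0.05608 / 0.0207 = 945.5.
Re < 2300 → laminar flow, so f = 64/Re = 64/945.5 = 0.06769 (the turbulent correlation is not needed).
Darcy-Weisbach: ΔP = f(L/D)(ρV²/2) = 0.06769·(257.1/0.05608)·(1113·0.314²/2) = 0.06769·4585·54.88 = 1.703e+04 Pa.
Head loss h_f = ΔP/(ρg) = 1.703e+04/(1113·9.81) = 1.560 m.

h_f ≈ 1.560 m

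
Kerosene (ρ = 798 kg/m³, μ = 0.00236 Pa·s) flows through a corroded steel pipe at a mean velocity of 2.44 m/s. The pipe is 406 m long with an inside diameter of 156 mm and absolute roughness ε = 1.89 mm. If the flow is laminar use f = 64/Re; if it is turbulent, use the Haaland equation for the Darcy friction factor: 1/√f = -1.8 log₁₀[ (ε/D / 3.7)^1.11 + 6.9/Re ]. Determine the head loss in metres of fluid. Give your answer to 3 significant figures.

h_f ≈ 32.3 m

Reynolds number Re = ρVD/μ = 798 · 2.44 · 0.156 / 0.00236 = 1.287e+05.
Re > 4000 → turbulent. Relative roughness ε/D = 0.00189/0.156 = 0.0121. Haaland: 1/√f = -1.8 log₁₀[(0.0121/3.7)^1.11 + 6.9/1.287e+05] = -1.8 log₁₀[0.00175 + 5.36e-05] = 4.941, so f = 0.04096.
Darcy-Weisbach: ΔP = f(L/D)(ρV²/2) = 0.04096·(406/0.156)·(798·2.44²/2) = 0.04096·2603·2375 = 2.532e+05 Pa.
Head loss h_f = ΔP/(ρg) = 2.532e+05/(798·9.81) = 32.3 m.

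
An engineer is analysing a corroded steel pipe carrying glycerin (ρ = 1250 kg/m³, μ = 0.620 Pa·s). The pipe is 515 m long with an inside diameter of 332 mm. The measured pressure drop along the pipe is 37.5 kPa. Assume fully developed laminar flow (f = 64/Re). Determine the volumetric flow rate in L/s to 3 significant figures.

For laminar flow, f = 64/Re with Re = ρVD/μ, so Darcy-Weisbach reduces to ΔP = 32μLV/D². Solving for V: V = ΔP·D²/(32μL) = 3.75e+04·(0.332)²/(32·0.62·515) = 0.4045 m/s.
Check: Re = ρVD/μ = 1250·0.4045·0.332/0.62 = 270.8 < 2300, so the laminar assumption holds.
Q = V·A = 0.4045·(π/4·0.332²) = 0.03502 m³/s = 35.0 L/s.

Q ≈ 35.0 L/s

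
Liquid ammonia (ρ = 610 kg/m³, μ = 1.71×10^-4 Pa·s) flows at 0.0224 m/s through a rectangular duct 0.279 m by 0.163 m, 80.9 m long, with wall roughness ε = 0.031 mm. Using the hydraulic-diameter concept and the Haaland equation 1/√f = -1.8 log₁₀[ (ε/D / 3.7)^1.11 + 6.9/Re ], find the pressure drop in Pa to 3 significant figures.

Hydraulic diameter D_h = 4A/P = 4·(0.279·0.163)/(2·(0.279+0.163)) = 0.1819/0.884 = 0.2058 m.
Re = ρVD_h/μ = 610·0.0224·0.2058/0.000171 = 1.644e+04.
ε/D_h = 3.1e-05/0.2058 = 0.000151; Haaland gives 1/√f = -1.8 log₁₀[1.34e-05+0.00042] = 6.054, so f = 0.02728.
ΔP = f(L/D_h)(ρV²/2) = 0.02728·80.9/0.2058·0.153 = 1.641 Pa.

ΔP ≈ 1.64 Pa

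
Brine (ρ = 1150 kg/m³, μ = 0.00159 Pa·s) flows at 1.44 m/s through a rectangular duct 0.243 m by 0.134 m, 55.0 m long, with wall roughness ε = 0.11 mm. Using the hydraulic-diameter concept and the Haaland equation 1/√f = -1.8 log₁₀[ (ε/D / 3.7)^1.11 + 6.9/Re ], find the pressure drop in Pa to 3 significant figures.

ΔP ≈ 7400 Pa

Hydraulic diameter D_h = 4A/P = 4·(0.243·0.134)/(2·(0.243+0.134)) = 0.1302/0.754 = 0.1727 m.
Re = ρVD_h/μ = 1150·1.44·0.1727/0.00159 = 1.799e+05.
ε/D_h = 0.00011/0.1727 = 0.000637; Haaland gives 1/√f = -1.8 log₁₀[6.63e-05+3.84e-05] = 7.164, so f = 0.01948.
ΔP = f(L/D_h)(ρV²/2) = 0.01948·55/0.1727·1192 = 7396 Pa.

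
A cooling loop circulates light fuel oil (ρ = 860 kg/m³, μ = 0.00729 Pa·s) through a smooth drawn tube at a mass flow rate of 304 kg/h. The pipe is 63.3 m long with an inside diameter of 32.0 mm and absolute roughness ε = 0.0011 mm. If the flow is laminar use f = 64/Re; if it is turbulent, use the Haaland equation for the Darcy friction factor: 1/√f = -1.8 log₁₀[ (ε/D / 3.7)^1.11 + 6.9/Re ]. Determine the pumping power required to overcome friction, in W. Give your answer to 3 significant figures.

P ≈ 0.173 W

ṁ = 304 kg/h = 304/3600 = 0.08444 kg/s.
A = πD²/4 = π(0.032)²/4 = 0.0008042 m²; mean velocity V = ṁ/(ρA) = 0.08444/(860 · 0.0008042) = 0.1221 m/s.
Reynolds number Re = ρVD/μ = 860 · 0.1221 · 0.032 / 0.00729 = 460.9.
Re < 2300 → laminar flow, so f = 64/Re = 64/460.9 = 0.1389 (the turbulent correlation is not needed).
Darcy-Weisbach: ΔP = f(L/D)(ρV²/2) = 0.1389·(63.3/0.032)·(860·0.1221²/2) = 0.1389·1978·6.41 = 1761 Pa.
Q = ṁ/ρ = 0.08444/860 = 9.819e-05 m³/s.
Pumping power P = QΔP = 9.819e-05·1761 = 0.1729 W = 0.173 W.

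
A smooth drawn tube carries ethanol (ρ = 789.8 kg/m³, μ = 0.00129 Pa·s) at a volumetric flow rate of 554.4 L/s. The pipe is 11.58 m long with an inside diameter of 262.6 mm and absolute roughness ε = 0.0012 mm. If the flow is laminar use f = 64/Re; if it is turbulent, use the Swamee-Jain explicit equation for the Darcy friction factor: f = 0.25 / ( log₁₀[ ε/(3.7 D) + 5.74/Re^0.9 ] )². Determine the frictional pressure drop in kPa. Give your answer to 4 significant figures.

ΔP ≈ 19.79 kPa

Q = 554.4 L/s = 554.4/1000 = 0.5544 m³/s.
Cross-sectional area A = πD²/4 = π(0.2626)²/4 = 0.05416 m²; mean velocity V = Q/A = 0.5544/0.05416 = 10.24 m/s.
Reynolds number Re = ρVD/μ = 789.8 · 10.24 · 0.2626 / 0.00129 = 1.646e+06.
Re > 4000 → turbulent. Relative roughness ε/D = 1.2e-06/0.2626 = 4.57e-06. Swamee-Jain: f = 0.25/(log₁₀[4.57e-06/3.7 + 5.74/1.646e+06^0.9])² = 0.25/(log₁₀[1.24e-06 + 1.46e-05])² = 0.25/(-4.801)² = 0.01085.
Darcy-Weisbach: ΔP = f(L/D)(ρV²/2) = 0.01085·(11.58/0.2626)·(789.8·10.24²/2) = 0.01085·44.1·4.138e+04 = 1.979e+04 Pa.
ΔP = 1.979e+04 Pa = 19.79 kPa.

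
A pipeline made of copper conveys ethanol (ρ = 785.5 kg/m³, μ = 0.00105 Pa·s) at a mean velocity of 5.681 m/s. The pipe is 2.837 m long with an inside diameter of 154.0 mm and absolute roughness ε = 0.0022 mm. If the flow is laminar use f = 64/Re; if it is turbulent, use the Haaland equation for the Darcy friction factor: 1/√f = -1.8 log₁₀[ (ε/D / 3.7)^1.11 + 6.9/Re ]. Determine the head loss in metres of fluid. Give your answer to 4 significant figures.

Reynolds number Re = ρVD/μ = 785.5 · 5.681 · 0.154 / 0.00105 = 6.545e+05.
Re > 4000 → turbulent. Relative roughness ε/D = 2.2e-06/0.154 = 1.43e-05. Haaland: 1/√f = -1.8 log₁₀[(1.43e-05/3.7)^1.11 + 6.9/6.545e+05] = -1.8 log₁₀[9.8e-07 + 1.05e-05] = 8.889, so f = 0.01266.
Darcy-Weisbach: ΔP = f(L/D)(ρV²/2) = 0.01266·(2.837/0.154)·(785.5·5.681²/2) = 0.01266·18.42·1.268e+04 = 2955 Pa.
Head loss h_f = ΔP/(ρg) = 2955/(785.5·9.81) = 0.3835 m.

h_f ≈ 0.3835 m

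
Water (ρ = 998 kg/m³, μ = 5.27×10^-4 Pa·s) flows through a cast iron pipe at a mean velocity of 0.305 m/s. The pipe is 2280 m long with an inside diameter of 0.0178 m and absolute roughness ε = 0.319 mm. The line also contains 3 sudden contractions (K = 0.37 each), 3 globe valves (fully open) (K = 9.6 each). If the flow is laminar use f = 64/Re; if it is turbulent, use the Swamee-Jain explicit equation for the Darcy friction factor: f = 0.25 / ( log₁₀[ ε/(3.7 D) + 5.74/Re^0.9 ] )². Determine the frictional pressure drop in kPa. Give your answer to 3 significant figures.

ΔP ≈ 307 kPa

Reynolds number Re = ρVD/μ = 998 · 0.305 · 0.0178 / 0.000527 = 1.028e+04.
Re > 4000 → turbulent. Relative roughness ε/D = 0.000319/0.0178 = 0.0179. Swamee-Jain: f = 0.25/(log₁₀[0.0179/3.7 + 5.74/1.028e+04^0.9])² = 0.25/(log₁₀[0.00484 + 0.00141])² = 0.25/(-2.204)² = 0.05146.
Total minor-loss coefficient ΣK = 3·0.37 + 3·9.6 = 29.9.
ΔP = [f·L/D + ΣK]·(ρV²/2) = [0.05146·2280/0.0178 + 29.9]·(998·0.305²/2) = [6591 + 29.9]·46.42 = 3.074e+05 Pa.
ΔP = 3.074e+05 Pa = 307 kPa.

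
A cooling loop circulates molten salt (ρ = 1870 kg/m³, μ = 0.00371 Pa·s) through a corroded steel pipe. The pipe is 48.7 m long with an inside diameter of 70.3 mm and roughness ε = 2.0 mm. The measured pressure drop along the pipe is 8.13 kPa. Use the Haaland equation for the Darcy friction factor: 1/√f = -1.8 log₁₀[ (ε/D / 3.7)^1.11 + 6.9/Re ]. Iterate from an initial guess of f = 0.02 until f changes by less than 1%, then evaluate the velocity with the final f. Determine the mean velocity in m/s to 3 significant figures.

Rearranging Darcy-Weisbach: V = √(2·ΔP·D/(f·L·ρ)). With ε/D = 0.002/0.0703 = 0.0284, iterate starting from f = 0.02:
  f = 0.02 → V = √(2·8130·0.0703/(0.02·48.7·1870)) = 0.7922 m/s; Re = ρVD/μ = 2.807e+04; f → 0.05717
  f = 0.05717 → V = 0.4686 m/s; Re = 1.66e+04; f → 0.05792
  f = 0.05792 → V = 0.4655 m/s; Re = 1.649e+04; f → 0.05794
Converged (Δf/f < 1%). With the final f = 0.05794: V = √(2·8130·0.0703/(0.05794·48.7·1870)) = 0.4655 m/s.

V ≈ 0.465 m/s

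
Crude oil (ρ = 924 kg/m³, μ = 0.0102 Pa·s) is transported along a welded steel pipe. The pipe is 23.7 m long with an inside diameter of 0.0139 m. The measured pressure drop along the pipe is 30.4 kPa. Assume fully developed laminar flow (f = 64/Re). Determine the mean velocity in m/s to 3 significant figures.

For laminar flow, f = 64/Re with Re = ρVD/μ, so Darcy-Weisbach reduces to ΔP = 32μLV/D². Solving for V: V = ΔP·D²/(32μL) = 3.04e+04·(0.0139)²/(32·0.0102·23.7) = 0.7593 m/s.
Check: Re = ρVD/μ = 924·0.7593·0.0139/0.0102 = 956.1 < 2300, so the laminar assumption holds.

V ≈ 0.759 m/s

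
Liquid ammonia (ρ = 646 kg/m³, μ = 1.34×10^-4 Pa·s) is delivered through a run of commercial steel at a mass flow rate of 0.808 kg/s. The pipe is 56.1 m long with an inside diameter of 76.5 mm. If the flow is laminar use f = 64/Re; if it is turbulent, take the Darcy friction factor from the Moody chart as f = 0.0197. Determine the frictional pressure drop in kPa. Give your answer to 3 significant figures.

ΔP ≈ 0.346 kPa

A = πD²/4 = π(0.0765)²/4 = 0.004596 m²; mean velocity V = ṁ/(ρA) = 0.808/(646 · 0.004596) = 0.2721 m/s.
Reynolds number Re = ρVD/μ = 646 · 0.2721 · 0.0765 / 0.000134 = 1.004e+05.
Re > 4000 → turbulent; use the Moody-chart value f = 0.0197.
Darcy-Weisbach: ΔP = f(L/D)(ρV²/2) = 0.0197·(56.1/0.0765)·(646·0.2721²/2) = 0.0197·733.3·23.92 = 345.5 Pa.
ΔP = 345.5 Pa = 0.346 kPa.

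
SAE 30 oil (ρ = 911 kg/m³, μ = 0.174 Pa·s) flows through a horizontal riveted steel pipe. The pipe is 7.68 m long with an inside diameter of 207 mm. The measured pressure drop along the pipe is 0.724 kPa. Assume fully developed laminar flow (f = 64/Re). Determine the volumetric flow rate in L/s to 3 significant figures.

For laminar flow, f = 64/Re with Re = ρVD/μ, so Darcy-Weisbach reduces to ΔP = 32μLV/D². Solving for V: V = ΔP·D²/(32μL) = 724·(0.207)²/(32·0.174·7.68) = 0.7255 m/s.
Check: Re = ρVD/μ = 911·0.7255·0.207/0.174 = 786.2 < 2300, so the laminar assumption holds.
Q = V·A = 0.7255·(π/4·0.207²) = 0.02441 m³/s = 24.4 L/s.

Q ≈ 24.4 L/s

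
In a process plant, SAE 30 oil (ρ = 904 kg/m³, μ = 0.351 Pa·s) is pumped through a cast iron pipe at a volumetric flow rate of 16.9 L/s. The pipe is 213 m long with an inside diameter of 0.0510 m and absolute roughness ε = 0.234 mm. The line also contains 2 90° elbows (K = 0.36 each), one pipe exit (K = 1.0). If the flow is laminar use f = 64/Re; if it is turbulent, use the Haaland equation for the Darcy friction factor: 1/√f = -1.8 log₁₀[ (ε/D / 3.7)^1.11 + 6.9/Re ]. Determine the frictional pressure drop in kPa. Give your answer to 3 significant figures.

Q = 16.9 L/s = 16.9/1000 = 0.0169 m³/s.
Cross-sectional area A = πD²/4 = π(0.051)²/4 = 0.002043 m²; mean velocity V = Q/A = 0.0169/0.002043 = 8.273 m/s.
Reynolds number Re = ρVD/μ = 904 · 8.273 · 0.051 / 0.351 = 1087.
Re < 2300 → laminar flow, so f = 64/Re = 64/1087 = 0.0589 (the turbulent correlation is not needed).
Total minor-loss coefficient ΣK = 2·0.36 + 1·1 = 1.72.
ΔP = [f·L/D + ΣK]·(ρV²/2) = [0.0589·213/0.051 + 1.72]·(904·8.273²/2) = [246 + 1.72]·3.094e+04 = 7.663e+06 Pa.
ΔP = 7.663e+06 Pa = 7660 kPa.

ΔP ≈ 7660 kPa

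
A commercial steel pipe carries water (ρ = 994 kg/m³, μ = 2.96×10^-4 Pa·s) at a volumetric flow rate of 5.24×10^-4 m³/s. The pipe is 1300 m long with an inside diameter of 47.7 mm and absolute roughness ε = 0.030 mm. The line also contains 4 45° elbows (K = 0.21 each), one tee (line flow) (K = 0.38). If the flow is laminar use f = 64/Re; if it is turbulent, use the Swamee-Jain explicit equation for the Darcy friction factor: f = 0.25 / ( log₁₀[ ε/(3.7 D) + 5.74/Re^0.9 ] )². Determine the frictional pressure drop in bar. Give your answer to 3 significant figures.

Cross-sectional area A = πD²/4 = π(0.0477)²/4 = 0.001787 m²; mean velocity V = Q/A = 0.000524/0.001787 = 0.2932 m/s.
Reynolds number Re = ρVD/μ = 994 · 0.2932 · 0.0477 / 0.000296 = 4.697e+04.
Re > 4000 → turbulent. Relative roughness ε/D = 3e-05/0.0477 = 0.000629. Swamee-Jain: f = 0.25/(log₁₀[0.000629/3.7 + 5.74/4.697e+04^0.9])² = 0.25/(log₁₀[0.00017 + 0.000358])² = 0.25/(-3.277)² = 0.02328.
Total minor-loss coefficient ΣK = 4·0.21 + 1·0.38 = 1.22.
ΔP = [f·L/D + ΣK]·(ρV²/2) = [0.02328·1300/0.0477 + 1.22]·(994·0.2932²/2) = [634.4 + 1.22]·42.73 = 2.716e+04 Pa.
ΔP = 2.716e+04 Pa = 0.272 bar.

ΔP ≈ 0.272 bar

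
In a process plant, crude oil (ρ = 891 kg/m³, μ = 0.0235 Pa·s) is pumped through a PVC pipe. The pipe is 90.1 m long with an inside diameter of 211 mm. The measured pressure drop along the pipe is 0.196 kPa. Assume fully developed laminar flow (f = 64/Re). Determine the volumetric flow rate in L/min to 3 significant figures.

Q ≈ 270 L/min

For laminar flow, f = 64/Re with Re = ρVD/μ, so Darcy-Weisbach reduces to ΔP = 32μLV/D². Solving for V: V = ΔP·D²/(32μL) = 196·(0.211)²/(32·0.0235·90.1) = 0.1288 m/s.
Check: Re = ρVD/μ = 891·0.1288·0.211/0.0235 = 1030 < 2300, so the laminar assumption holds.
Q = V·A = 0.1288·(π/4·0.211²) = 0.004503 m³/s = 270 L/min.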